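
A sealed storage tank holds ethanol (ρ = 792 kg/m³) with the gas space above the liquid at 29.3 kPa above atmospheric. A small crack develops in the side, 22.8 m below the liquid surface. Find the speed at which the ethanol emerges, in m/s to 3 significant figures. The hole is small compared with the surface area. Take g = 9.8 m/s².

Take point 1 at the surface (v₁ ≈ 0) and point 2 at the hole (at atmospheric pressure). Bernoulli: P₁ + ρg h = P_atm + ½ρv₂².
With P₁ − P_atm = 29300 Pa, v₂ = √(2gh + 2ΔP/ρ) = √(2·9.8·22.8 + 2·29300/792) = 22.8 m/s.

v = 22.8 m/s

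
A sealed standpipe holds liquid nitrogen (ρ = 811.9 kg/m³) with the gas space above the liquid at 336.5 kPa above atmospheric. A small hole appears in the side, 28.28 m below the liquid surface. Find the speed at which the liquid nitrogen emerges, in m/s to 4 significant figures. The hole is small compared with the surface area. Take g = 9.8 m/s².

37.19 m/s

Take point 1 at the surface (v₁ ≈ 0) and point 2 at the hole (at atmospheric pressure). Bernoulli: P₁ + ρg h = P_atm + ½ρv₂².
With P₁ − P_atm = 336500 Pa, v₂ = √(2gh + 2ΔP/ρ) = √(2·9.8·28.28 + 2·336500/811.9) = 37.19 m/s.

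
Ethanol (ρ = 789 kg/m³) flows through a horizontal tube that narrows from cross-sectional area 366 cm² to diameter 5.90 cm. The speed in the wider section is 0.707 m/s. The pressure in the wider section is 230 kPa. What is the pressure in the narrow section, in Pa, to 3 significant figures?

Continuity gives A₁v₁ = A₂v₂, so v₂ = (366 cm²)/(27.3 cm²) × 0.707 m/s = 9.46 m/s.
Bernoulli (h₁ = h₂): P₁ − P₂ = ½ρ(v₂² − v₁²).
P₂ = P₁ − ½ρ(v₂² − v₁²) = 230000 − ½·789·(9.46² − 0.707²) = 230000 − 35100 = 195000 Pa.

P₂ ≈ 195000 Pa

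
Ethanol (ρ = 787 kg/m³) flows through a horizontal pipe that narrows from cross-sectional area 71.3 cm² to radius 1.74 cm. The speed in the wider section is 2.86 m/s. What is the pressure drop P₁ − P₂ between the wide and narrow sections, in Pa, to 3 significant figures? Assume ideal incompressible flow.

ΔP = 178000 Pa

Continuity gives A₁v₁ = A₂v₂, so v₂ = (71.3 cm²)/(9.51 cm²) × 2.86 m/s = 21.4 m/s.
Bernoulli (h₁ = h₂): P₁ − P₂ = ½ρ(v₂² − v₁²).
P₁ − P₂ = ½·787·(21.4² − 2.86²) = ½·787·451 = 178000 Pa.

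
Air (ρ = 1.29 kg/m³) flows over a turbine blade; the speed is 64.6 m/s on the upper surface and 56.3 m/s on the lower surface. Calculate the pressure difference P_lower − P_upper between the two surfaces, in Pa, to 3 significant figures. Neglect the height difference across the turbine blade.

The pressure is lower where the speed is higher: ΔP = ½ρ(v_up² − v_low²).
ΔP = ½·1.29·(64.6² − 56.3²) = 647 Pa.

ΔP = 647 Pa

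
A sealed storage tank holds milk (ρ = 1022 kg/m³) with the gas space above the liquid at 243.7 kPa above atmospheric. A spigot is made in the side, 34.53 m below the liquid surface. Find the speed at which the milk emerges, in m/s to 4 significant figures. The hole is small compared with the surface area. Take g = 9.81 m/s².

v ≈ 33.98 m/s

Take point 1 at the surface (v₁ ≈ 0) and point 2 at the hole (at atmospheric pressure). Bernoulli: P₁ + ρg h = P_atm + ½ρv₂².
With P₁ − P_atm = 243700 Pa, v₂ = √(2gh + 2ΔP/ρ) = √(2·9.81·34.53 + 2·243700/1022) = 33.98 m/s.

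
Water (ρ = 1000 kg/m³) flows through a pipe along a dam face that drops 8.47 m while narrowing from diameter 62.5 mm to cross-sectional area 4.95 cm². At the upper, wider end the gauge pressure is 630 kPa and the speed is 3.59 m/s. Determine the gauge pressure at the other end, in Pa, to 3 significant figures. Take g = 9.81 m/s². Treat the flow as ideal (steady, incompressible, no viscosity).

P₂ ≈ 472000 Pa

By continuity, v₂ = v₁·A₁/A₂ = 3.59·(30.7/4.95) = 22.3 m/s.
Energy conservation along the streamline gives P₂ = P₁ − ½ρ(v₂² − v₁²) − ρg(h₂ − h₁).
P₂ = 630000 + ½·1000·(3.59² − 22.3²) − 1000·9.81·(−8.47) = 630000 + (-241000) − (-83100) = 472000 Pa.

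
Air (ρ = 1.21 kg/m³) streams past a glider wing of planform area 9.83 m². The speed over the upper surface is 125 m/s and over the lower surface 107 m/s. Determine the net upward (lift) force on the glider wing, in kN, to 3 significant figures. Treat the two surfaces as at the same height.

With equal heights on the two surfaces, Bernoulli gives P_lower − P_upper = ½ρ(v_upper² − v_lower²).
ΔP = ½·1.21·(125² − 107²) = 2530 Pa.
Lift = ΔP · A = 2530 × 9.83 = 24800 N.

F ≈ 24.8 kN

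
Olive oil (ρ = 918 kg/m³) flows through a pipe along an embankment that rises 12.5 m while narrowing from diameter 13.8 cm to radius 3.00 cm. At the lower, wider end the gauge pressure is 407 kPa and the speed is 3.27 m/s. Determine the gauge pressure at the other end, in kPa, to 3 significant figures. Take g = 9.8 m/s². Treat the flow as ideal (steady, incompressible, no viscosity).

Mass conservation (A₁v₁ = A₂v₂) gives v₂ = 3.27 × 150/28.3 = 17.3 m/s.
Applying Bernoulli between the two ends and solving for P₂: P₂ = P₁ + ½ρ(v₁² − v₂²) − ρgΔh.
P₂ = 407000 + ½·918·(3.27² − 17.3²) − 918·9.8·(+12.5) = 407000 + (-132000) − (112000) = 162000 Pa.

P₂ ≈ 162 kPa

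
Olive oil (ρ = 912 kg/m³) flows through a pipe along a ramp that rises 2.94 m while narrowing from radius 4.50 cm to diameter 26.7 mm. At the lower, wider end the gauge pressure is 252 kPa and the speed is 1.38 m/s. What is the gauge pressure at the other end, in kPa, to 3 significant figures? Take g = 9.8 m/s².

P₂ ≈ 114 kPa

Mass conservation (A₁v₁ = A₂v₂) gives v₂ = 1.38 × 63.6/5.60 = 15.7 m/s.
Energy conservation along the streamline gives P₂ = P₁ − ½ρ(v₂² − v₁²) − ρg(h₂ − h₁).
P₂ = 252000 + ½·912·(1.38² − 15.7²) − 912·9.8·(+2.94) = 252000 + (-111000) − (26300) = 114000 Pa.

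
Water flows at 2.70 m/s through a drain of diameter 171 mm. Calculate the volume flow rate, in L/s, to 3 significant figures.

62.0 L/s

Q = A·v = 0.0230 m² × 2.70 m/s = 0.0620 m³/s.
Converting: 0.0620 m³/s × 1000 = 62.0 L/s.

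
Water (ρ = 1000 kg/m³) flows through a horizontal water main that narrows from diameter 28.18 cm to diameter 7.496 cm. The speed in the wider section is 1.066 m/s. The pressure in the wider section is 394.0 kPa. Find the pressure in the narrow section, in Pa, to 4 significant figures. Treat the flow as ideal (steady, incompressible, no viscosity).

Continuity gives A₁v₁ = A₂v₂, so v₂ = (623.7 cm²)/(44.13 cm²) × 1.066 m/s = 15.07 m/s.
With no height change, Bernoulli's equation is P₁ + ½ρv₁² = P₂ + ½ρv₂².
P₂ = P₁ − ½ρ(v₂² − v₁²) = 394000 − ½·1000·(15.07² − 1.066²) = 394000 − 112900 = 281100 Pa.

P₂ ≈ 281100 Pa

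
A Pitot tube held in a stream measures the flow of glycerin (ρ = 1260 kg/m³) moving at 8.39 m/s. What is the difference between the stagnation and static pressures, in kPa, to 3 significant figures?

At the stagnation point the flow is brought to rest, so Bernoulli gives P_stag − P_static = ½ρv².
ΔP = ½·1260·8.39² = 44300 Pa.

ΔP ≈ 44.3 kPa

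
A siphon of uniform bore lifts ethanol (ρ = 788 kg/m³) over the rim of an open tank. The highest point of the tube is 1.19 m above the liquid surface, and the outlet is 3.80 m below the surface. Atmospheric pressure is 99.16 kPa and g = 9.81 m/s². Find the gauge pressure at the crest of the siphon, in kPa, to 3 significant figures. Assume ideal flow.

P_gauge ≈ -38.6 kPa

Bernoulli surface→outlet gives ½v² = g·h_out, so v = √(2·9.81·3.80) = 8.63 m/s.
With constant cross-section the crest speed equals v; applying Bernoulli from the surface up to the crest, P_top = P_atm − ½ρv² − ρg·h_top.
P_top = 99160 − ½·788·8.63² − 788·9.81·1.19 = 60600 Pa. So P_gauge = P_top − P_atm = -38600 Pa.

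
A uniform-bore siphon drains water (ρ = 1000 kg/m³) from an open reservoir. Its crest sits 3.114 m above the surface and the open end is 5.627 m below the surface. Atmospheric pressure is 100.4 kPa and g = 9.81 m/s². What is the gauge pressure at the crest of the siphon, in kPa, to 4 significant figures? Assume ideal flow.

The outlet speed comes from Torricelli: v = √(2g·5.627) = 10.51 m/s.
With constant cross-section the crest speed equals v; applying Bernoulli from the surface up to the crest, P_top = P_atm − ½ρv² − ρg·h_top.
P_top = 100400 − ½·1000·10.51² − 1000·9.81·3.114 = 14650 Pa. So P_gauge = P_top − P_atm = -85750 Pa.

P_gauge ≈ -85.75 kPa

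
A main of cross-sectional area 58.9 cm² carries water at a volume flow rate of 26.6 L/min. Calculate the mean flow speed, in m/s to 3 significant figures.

Q = 26.6 L/min = 0.000443 m³/s.
v = Q/A = 0.000443 / 0.00589 = 0.0753 m/s.

v = 0.0753 m/s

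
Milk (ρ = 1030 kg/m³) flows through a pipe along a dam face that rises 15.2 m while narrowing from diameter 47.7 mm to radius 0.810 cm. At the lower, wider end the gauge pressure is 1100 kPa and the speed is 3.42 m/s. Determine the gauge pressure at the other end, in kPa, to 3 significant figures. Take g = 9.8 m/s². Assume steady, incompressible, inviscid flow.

Continuity gives A₁v₁ = A₂v₂, so v₂ = (17.9 cm²)/(2.06 cm²) × 3.42 m/s = 29.7 m/s.
Applying Bernoulli between the two ends and solving for P₂: P₂ = P₁ + ½ρ(v₁² − v₂²) − ρgΔh.
P₂ = 1100000 + ½·1030·(3.42² − 29.7²) − 1030·9.8·(+15.2) = 1100000 + (-447000) − (153000) = 500000 Pa.

P₂ ≈ 500 kPa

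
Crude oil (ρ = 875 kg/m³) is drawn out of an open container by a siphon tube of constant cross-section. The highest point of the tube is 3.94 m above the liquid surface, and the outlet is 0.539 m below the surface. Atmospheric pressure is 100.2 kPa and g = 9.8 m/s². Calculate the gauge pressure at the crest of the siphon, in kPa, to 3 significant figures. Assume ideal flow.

From the surface to the outlet (both open to atmosphere, surface at rest): v = √(2g·h_out) = √(2·9.8·0.539) = 3.25 m/s.
The bore is uniform, so the speed at the crest is the same v. Bernoulli surface→crest: P_atm = P_top + ½ρv² + ρg·h_top.
P_top = 100200 − ½·875·3.25² − 875·9.8·3.94 = 61800 Pa. So P_gauge = P_top − P_atm = -38400 Pa.

-38.4 kPa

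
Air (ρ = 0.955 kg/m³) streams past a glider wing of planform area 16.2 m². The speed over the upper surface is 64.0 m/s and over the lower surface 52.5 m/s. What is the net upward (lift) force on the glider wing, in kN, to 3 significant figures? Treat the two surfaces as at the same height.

F ≈ 10.4 kN

The faster flow above has the lower pressure; Bernoulli (same height) gives ΔP = ½ρ(v_up² − v_low²).
ΔP = ½·0.955·(64.0² − 52.5²) = 640 Pa.
Lift = ΔP · A = 640 × 16.2 = 10400 N.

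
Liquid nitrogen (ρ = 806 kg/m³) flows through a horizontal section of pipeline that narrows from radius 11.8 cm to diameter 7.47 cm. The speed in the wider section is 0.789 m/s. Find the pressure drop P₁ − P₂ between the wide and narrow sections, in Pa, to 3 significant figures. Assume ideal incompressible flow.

ΔP ≈ 24700 Pa

By continuity, v₂ = v₁·A₁/A₂ = 0.789·(437/43.8) = 7.88 m/s.
Bernoulli (h₁ = h₂): P₁ − P₂ = ½ρ(v₂² − v₁²).
P₁ − P₂ = ½·806·(7.88² − 0.789²) = ½·806·61.4 = 24700 Pa.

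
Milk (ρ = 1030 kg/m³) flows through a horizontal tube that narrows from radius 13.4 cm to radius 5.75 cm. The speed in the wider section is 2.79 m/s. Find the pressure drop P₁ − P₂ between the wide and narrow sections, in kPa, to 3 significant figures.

By continuity, v₂ = v₁·A₁/A₂ = 2.79·(564/104) = 15.2 m/s.
Bernoulli (h₁ = h₂): P₁ − P₂ = ½ρ(v₂² − v₁²).
P₁ − P₂ = ½·1030·(15.2² − 2.79²) = ½·1030·222 = 114000 Pa.

ΔP = 114 kPa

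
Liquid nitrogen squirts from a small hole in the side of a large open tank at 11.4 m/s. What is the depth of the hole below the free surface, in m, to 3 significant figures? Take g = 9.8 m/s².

h = 6.63 m

Inverting v = √(2gh) gives h = v² / 2g.
h = 11.4²/(2·9.8) = 130/19.60 = 6.63 m.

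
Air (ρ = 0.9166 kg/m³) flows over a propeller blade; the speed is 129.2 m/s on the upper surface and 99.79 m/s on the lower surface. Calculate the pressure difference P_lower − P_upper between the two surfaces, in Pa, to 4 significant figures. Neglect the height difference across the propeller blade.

With negligible Δh, P + ½ρv² is constant, so P_low − P_up = ½ρ(v_up² − v_low²).
ΔP = ½·0.9166·(129.2² − 99.79²) = 3086 Pa.

3086 Pa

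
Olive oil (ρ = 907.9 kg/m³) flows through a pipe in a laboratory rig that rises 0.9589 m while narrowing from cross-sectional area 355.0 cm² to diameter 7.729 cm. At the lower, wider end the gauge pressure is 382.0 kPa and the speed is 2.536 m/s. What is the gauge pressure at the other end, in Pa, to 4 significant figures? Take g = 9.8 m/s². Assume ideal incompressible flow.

The volume flow rate is constant, so v₂ = (A₁/A₂)v₁ = (355.0/46.92)·2.536 = 19.19 m/s.
Energy conservation along the streamline gives P₂ = P₁ − ½ρ(v₂² − v₁²) − ρg(h₂ − h₁).
P₂ = 382000 + ½·907.9·(2.536² − 19.19²) − 907.9·9.8·(+0.9589) = 382000 + (-164200) − (8532) = 209200 Pa.

209200 Pa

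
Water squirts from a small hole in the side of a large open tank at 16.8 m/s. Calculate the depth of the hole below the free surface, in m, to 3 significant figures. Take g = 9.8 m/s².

h ≈ 14.4 m

For a small hole in a large open tank, ½v² = gh, giving h = v²/(2g).
h = 16.8²/(2·9.8) = 282/19.60 = 14.4 m.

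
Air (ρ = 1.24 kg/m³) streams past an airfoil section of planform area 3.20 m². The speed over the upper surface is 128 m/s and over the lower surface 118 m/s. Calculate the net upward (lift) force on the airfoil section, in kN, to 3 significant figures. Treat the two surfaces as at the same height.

F = 4.88 kN

The faster flow above has the lower pressure; Bernoulli (same height) gives ΔP = ½ρ(v_up² − v_low²).
ΔP = ½·1.24·(128² − 118²) = 1530 Pa.
Lift = ΔP · A = 1530 × 3.20 = 4880 N.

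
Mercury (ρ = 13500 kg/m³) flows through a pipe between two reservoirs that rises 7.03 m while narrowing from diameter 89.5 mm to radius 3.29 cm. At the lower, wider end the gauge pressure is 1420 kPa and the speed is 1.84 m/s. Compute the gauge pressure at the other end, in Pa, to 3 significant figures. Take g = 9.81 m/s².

P₂ = 434000 Pa

Continuity gives A₁v₁ = A₂v₂, so v₂ = (62.9 cm²)/(34.0 cm²) × 1.84 m/s = 3.40 m/s.
Energy conservation along the streamline gives P₂ = P₁ − ½ρ(v₂² − v₁²) − ρg(h₂ − h₁).
P₂ = 1420000 + ½·13500·(1.84² − 3.40²) − 13500·9.81·(+7.03) = 1420000 + (-55400) − (931000) = 434000 Pa.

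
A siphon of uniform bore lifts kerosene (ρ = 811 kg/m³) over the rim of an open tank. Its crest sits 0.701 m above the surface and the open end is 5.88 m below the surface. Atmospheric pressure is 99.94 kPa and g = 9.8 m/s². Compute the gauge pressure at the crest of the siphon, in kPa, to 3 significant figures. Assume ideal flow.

P_gauge = -52.3 kPa

From the surface to the outlet (both open to atmosphere, surface at rest): v = √(2g·h_out) = √(2·9.8·5.88) = 10.7 m/s.
With constant cross-section the crest speed equals v; applying Bernoulli from the surface up to the crest, P_top = P_atm − ½ρv² − ρg·h_top.
P_top = 99940 − ½·811·10.7² − 811·9.8·0.701 = 47600 Pa. So P_gauge = P_top − P_atm = -52300 Pa.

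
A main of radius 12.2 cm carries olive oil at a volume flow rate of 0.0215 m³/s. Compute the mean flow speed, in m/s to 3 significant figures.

v = 0.460 m/s

Q = 0.0215 m³/s = 0.0215 m³/s.
v = Q/A = 0.0215 / 0.0468 = 0.460 m/s.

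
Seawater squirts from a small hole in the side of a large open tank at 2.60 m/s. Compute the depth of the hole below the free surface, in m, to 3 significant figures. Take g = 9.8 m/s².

Inverting v = √(2gh) gives h = v² / 2g.
h = 2.60²/(2·9.8) = 6.76/19.60 = 0.345 m.

h ≈ 0.345 m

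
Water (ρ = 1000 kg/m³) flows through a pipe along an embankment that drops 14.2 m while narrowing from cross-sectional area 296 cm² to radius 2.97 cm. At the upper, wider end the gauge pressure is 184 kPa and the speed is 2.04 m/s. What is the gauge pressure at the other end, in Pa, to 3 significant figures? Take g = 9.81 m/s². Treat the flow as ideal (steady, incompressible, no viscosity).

P₂ = 88000 Pa

Mass conservation (A₁v₁ = A₂v₂) gives v₂ = 2.04 × 296/27.7 = 21.8 m/s.
Applying Bernoulli between the two ends and solving for P₂: P₂ = P₁ + ½ρ(v₁² − v₂²) − ρgΔh.
P₂ = 184000 + ½·1000·(2.04² − 21.8²) − 1000·9.81·(−14.2) = 184000 + (-235000) − (-139000) = 88000 Pa.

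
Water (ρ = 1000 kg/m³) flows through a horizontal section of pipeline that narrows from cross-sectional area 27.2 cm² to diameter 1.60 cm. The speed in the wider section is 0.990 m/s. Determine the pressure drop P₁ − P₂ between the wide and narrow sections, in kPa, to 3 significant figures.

The volume flow rate is constant, so v₂ = (A₁/A₂)v₁ = (27.2/2.01)·0.990 = 13.4 m/s.
Bernoulli (h₁ = h₂): P₁ − P₂ = ½ρ(v₂² − v₁²).
P₁ − P₂ = ½·1000·(13.4² − 0.990²) = ½·1000·178 = 89200 Pa.

ΔP = 89.2 kPa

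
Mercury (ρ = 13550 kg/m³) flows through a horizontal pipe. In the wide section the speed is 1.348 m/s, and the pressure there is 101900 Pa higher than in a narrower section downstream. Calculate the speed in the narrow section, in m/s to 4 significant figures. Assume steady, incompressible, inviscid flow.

Along the level pipe P + ½ρv² is conserved, hence v₂² = v₁² + 2(P₁ − P₂)/ρ.
v₂ = √(1.348² + 2·101900/13550) = √(1.817 + 15.04) = 4.106 m/s.

4.106 m/s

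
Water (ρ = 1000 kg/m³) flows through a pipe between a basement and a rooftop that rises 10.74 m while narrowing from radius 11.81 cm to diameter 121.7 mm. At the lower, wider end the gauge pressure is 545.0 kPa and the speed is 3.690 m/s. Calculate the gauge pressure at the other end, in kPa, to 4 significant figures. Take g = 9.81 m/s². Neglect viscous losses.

The volume flow rate is constant, so v₂ = (A₁/A₂)v₁ = (438.2/116.3)·3.690 = 13.90 m/s.
Energy conservation along the streamline gives P₂ = P₁ − ½ρ(v₂² − v₁²) − ρg(h₂ − h₁).
P₂ = 545000 + ½·1000·(3.690² − 13.90²) − 1000·9.81·(+10.74) = 545000 + (-89790) − (105400) = 349800 Pa.

P₂ ≈ 349.8 kPa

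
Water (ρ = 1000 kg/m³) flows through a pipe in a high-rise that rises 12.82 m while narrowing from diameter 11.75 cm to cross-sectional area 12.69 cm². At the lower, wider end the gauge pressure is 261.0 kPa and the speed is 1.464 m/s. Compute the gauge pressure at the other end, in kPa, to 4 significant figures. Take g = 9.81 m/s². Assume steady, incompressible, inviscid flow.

The volume flow rate is constant, so v₂ = (A₁/A₂)v₁ = (108.4/12.69)·1.464 = 12.51 m/s.
Bernoulli: P₁ + ½ρv₁² + ρg h₁ = P₂ + ½ρv₂² + ρg h₂, so P₂ = P₁ + ½ρ(v₁² − v₂²) − ρg(h₂ − h₁).
P₂ = 261000 + ½·1000·(1.464² − 12.51²) − 1000·9.81·(+12.82) = 261000 + (-77170) − (125800) = 58060 Pa.

P₂ = 58.06 kPa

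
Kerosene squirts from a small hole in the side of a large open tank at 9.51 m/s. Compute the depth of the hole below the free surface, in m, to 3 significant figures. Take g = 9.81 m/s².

For a small hole in a large open tank, ½v² = gh, giving h = v²/(2g).
h = 9.51²/(2·9.81) = 90.4/19.62 = 4.61 m.

h = 4.61 m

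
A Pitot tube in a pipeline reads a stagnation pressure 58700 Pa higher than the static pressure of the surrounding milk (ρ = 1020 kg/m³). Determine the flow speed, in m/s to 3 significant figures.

10.7 m/s

Bernoulli between the free stream and the stagnation point: ½ρv² = P_stag − P_static.
v = √(2ΔP/ρ) = √(2·58700/1020) = 10.7 m/s.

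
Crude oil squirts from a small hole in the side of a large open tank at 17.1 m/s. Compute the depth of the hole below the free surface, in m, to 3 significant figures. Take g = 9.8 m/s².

For a small hole in a large open tank, ½v² = gh, giving h = v²/(2g).
h = 17.1²/(2·9.8) = 292/19.60 = 14.9 m.

h ≈ 14.9 m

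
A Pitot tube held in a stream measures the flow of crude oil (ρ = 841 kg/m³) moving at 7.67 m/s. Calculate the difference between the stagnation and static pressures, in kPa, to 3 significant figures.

ΔP = 24.7 kPa

At the stagnation point the flow is brought to rest, so Bernoulli gives P_stag − P_static = ½ρv².
ΔP = ½·841·7.67² = 24700 Pa.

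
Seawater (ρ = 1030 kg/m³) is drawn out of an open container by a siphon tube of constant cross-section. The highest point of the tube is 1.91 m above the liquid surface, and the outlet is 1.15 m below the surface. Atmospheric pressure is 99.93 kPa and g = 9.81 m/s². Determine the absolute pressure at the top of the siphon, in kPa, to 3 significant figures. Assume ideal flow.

The outlet speed comes from Torricelli: v = √(2g·1.15) = 4.75 m/s.
With constant cross-section the crest speed equals v; applying Bernoulli from the surface up to the crest, P_top = P_atm − ½ρv² − ρg·h_top.
P_top = 99930 − ½·1030·4.75² − 1030·9.81·1.91 = 69000 Pa.

P_top ≈ 69.0 kPa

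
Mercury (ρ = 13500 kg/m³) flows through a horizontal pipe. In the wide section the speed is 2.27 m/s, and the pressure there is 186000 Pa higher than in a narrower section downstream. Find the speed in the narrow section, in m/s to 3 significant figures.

v₂ ≈ 5.72 m/s

Along the level pipe P + ½ρv² is conserved, hence v₂² = v₁² + 2(P₁ − P₂)/ρ.
v₂ = √(2.27² + 2·186000/13500) = √(5.15 + 27.6) = 5.72 m/s.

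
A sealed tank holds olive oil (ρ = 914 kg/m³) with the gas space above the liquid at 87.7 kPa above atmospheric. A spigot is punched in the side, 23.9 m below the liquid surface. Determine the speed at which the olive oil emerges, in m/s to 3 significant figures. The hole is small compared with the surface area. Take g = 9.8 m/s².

Take point 1 at the surface (v₁ ≈ 0) and point 2 at the hole (at atmospheric pressure). Bernoulli: P₁ + ρg h = P_atm + ½ρv₂².
With P₁ − P_atm = 87700 Pa, v₂ = √(2gh + 2ΔP/ρ) = √(2·9.8·23.9 + 2·87700/914) = 25.7 m/s.

v ≈ 25.7 m/s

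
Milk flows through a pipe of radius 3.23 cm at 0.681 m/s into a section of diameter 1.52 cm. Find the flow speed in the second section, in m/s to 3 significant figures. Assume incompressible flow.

v₂ ≈ 12.3 m/s

The volume flow rate is constant, so v₂ = (A₁/A₂)v₁ = (32.8/1.81)·0.681 = 12.3 m/s.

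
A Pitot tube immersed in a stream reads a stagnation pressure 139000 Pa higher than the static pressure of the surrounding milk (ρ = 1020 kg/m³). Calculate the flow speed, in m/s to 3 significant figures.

v = 16.5 m/s

At the stagnation point the flow is brought to rest, so Bernoulli gives P_stag − P_static = ½ρv².
v = √(2ΔP/ρ) = √(2·139000/1020) = 16.5 m/s.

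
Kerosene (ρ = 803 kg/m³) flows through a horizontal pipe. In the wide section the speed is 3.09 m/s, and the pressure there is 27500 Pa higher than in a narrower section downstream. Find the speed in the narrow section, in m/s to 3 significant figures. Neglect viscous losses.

v₂ = 8.83 m/s

With h₁ = h₂, rearranging Bernoulli gives v₂ = √(v₁² + 2ΔP/ρ).
v₂ = √(3.09² + 2·27500/803) = √(9.55 + 68.5) = 8.83 m/s.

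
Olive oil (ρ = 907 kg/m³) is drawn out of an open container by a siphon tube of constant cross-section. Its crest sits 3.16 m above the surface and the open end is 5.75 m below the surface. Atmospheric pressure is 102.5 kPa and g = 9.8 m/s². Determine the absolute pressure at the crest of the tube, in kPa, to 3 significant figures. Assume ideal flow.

23.3 kPa

From the surface to the outlet (both open to atmosphere, surface at rest): v = √(2g·h_out) = √(2·9.8·5.75) = 10.6 m/s.
Continuity keeps v the same throughout the tube; from surface to crest, P_atm + 0 = P_top + ½ρv² + ρg·h_top.
P_top = 102500 − ½·907·10.6² − 907·9.8·3.16 = 23300 Pa.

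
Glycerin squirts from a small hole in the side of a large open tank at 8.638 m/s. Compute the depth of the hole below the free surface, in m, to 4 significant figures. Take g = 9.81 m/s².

Torricelli: v = √(2gh), so h = v²/(2g).
h = 8.638²/(2·9.81) = 74.62/19.62 = 3.803 m.

h ≈ 3.803 m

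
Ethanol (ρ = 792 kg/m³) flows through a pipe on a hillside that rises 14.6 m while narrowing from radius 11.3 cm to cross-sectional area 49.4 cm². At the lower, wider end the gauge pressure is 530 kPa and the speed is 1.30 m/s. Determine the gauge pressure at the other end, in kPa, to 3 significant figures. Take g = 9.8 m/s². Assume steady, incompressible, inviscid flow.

P₂ ≈ 373 kPa

Mass conservation (A₁v₁ = A₂v₂) gives v₂ = 1.30 × 401/49.4 = 10.6 m/s.
Bernoulli: P₁ + ½ρv₁² + ρg h₁ = P₂ + ½ρv₂² + ρg h₂, so P₂ = P₁ + ½ρ(v₁² − v₂²) − ρg(h₂ − h₁).
P₂ = 530000 + ½·792·(1.30² − 10.6²) − 792·9.8·(+14.6) = 530000 + (-43500) − (113000) = 373000 Pa.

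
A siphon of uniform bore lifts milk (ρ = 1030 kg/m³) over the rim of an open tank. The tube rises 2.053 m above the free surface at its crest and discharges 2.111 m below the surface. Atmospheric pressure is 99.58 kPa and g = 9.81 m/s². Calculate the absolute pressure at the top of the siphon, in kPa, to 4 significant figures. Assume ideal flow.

57.51 kPa

The outlet speed comes from Torricelli: v = √(2g·2.111) = 6.436 m/s.
Continuity keeps v the same throughout the tube; from surface to crest, P_atm + 0 = P_top + ½ρv² + ρg·h_top.
P_top = 99580 − ½·1030·6.436² − 1030·9.81·2.053 = 57510 Pa.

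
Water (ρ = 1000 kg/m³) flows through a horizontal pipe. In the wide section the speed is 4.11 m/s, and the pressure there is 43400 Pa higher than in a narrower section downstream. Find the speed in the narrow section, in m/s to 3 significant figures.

v₂ = 10.2 m/s

Horizontal Bernoulli: P₁ + ½ρv₁² = P₂ + ½ρv₂², so v₂² = v₁² + 2(P₁ − P₂)/ρ.
v₂ = √(4.11² + 2·43400/1000) = √(16.9 + 86.8) = 10.2 m/s.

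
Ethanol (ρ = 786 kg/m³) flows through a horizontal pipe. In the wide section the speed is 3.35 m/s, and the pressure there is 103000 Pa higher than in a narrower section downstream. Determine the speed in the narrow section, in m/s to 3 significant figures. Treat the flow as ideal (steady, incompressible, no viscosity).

v₂ ≈ 16.5 m/s

With h₁ = h₂, rearranging Bernoulli gives v₂ = √(v₁² + 2ΔP/ρ).
v₂ = √(3.35² + 2·103000/786) = √(11.2 + 262) = 16.5 m/s.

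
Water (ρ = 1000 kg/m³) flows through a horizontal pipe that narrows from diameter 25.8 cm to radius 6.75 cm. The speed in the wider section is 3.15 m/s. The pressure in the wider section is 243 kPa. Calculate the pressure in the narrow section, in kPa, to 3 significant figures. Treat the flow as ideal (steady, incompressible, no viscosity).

By continuity, v₂ = v₁·A₁/A₂ = 3.15·(523/143) = 11.5 m/s.
Along the horizontal streamline, P + ½ρv² is constant.
P₂ = P₁ − ½ρ(v₂² − v₁²) = 243000 − ½·1000·(11.5² − 3.15²) = 243000 − 61200 = 182000 Pa.

P₂ = 182 kPa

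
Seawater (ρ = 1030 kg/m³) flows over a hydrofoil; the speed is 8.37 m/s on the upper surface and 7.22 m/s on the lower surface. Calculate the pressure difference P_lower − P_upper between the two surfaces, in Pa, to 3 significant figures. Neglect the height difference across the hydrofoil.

Bernoulli (same height): P_lower − P_upper = ½ρ(v_upper² − v_lower²).
ΔP = ½·1030·(8.37² − 7.22²) = 9230 Pa.

ΔP ≈ 9230 Pa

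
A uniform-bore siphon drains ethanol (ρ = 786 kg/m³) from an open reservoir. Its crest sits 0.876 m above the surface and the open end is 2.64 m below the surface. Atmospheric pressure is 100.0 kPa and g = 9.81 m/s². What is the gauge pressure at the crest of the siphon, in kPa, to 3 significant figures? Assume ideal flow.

P_gauge ≈ -27.1 kPa

The outlet speed comes from Torricelli: v = √(2g·2.64) = 7.20 m/s.
With constant cross-section the crest speed equals v; applying Bernoulli from the surface up to the crest, P_top = P_atm − ½ρv² − ρg·h_top.
P_top = 100000 − ½·786·7.20² − 786·9.81·0.876 = 72900 Pa. So P_gauge = P_top − P_atm = -27100 Pa.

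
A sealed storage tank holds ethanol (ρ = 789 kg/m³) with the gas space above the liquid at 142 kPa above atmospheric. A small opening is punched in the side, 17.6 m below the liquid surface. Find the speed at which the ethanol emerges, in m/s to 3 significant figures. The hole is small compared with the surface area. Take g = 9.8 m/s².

Take point 1 at the surface (v₁ ≈ 0) and point 2 at the hole (at atmospheric pressure). Bernoulli: P₁ + ρg h = P_atm + ½ρv₂².
With P₁ − P_atm = 142000 Pa, v₂ = √(2gh + 2ΔP/ρ) = √(2·9.8·17.6 + 2·142000/789) = 26.6 m/s.

v = 26.6 m/s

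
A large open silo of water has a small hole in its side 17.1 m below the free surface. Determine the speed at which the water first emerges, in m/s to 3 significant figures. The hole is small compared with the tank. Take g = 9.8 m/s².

Bernoulli from surface to hole (P equal, v_surface ≈ 0): v = √(2gh) = √(2×9.8×17.1) = 18.3 m/s.

v = 18.3 m/s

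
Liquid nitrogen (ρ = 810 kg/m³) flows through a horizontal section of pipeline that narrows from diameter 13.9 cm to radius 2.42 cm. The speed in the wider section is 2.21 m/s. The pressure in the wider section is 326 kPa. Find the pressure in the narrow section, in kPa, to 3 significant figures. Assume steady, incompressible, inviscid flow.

193 kPa

The volume flow rate is constant, so v₂ = (A₁/A₂)v₁ = (152/18.4)·2.21 = 18.2 m/s.
Bernoulli (h₁ = h₂): P₁ − P₂ = ½ρ(v₂² − v₁²).
P₂ = P₁ − ½ρ(v₂² − v₁²) = 326000 − ½·810·(18.2² − 2.21²) = 326000 − 133000 = 193000 Pa.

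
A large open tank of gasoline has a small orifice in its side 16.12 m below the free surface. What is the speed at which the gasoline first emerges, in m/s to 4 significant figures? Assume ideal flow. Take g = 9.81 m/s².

The surface is effectively still and both ends are open, so ½v² = gh and v = √(2·9.81·16.12) = 17.78 m/s.

v ≈ 17.78 m/s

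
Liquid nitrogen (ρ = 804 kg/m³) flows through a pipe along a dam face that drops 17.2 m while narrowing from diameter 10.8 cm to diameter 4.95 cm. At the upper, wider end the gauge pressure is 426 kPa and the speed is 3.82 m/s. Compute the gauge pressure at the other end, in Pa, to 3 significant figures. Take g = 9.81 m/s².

Mass conservation (A₁v₁ = A₂v₂) gives v₂ = 3.82 × 91.6/19.2 = 18.2 m/s.
Applying Bernoulli between the two ends and solving for P₂: P₂ = P₁ + ½ρ(v₁² − v₂²) − ρgΔh.
P₂ = 426000 + ½·804·(3.82² − 18.2²) − 804·9.81·(−17.2) = 426000 + (-127000) − (-136000) = 435000 Pa.

P₂ ≈ 435000 Pa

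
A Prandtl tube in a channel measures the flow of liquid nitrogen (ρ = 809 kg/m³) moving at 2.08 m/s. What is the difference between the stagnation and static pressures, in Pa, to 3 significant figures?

1750 Pa

Bernoulli between the free stream and the stagnation point: ½ρv² = P_stag − P_static.
ΔP = ½·809·2.08² = 1750 Pa.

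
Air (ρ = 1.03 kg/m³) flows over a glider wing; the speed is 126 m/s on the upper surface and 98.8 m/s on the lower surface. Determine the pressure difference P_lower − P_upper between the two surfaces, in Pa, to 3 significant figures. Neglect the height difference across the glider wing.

3150 Pa

The pressure is lower where the speed is higher: ΔP = ½ρ(v_up² − v_low²).
ΔP = ½·1.03·(126² − 98.8²) = 3150 Pa.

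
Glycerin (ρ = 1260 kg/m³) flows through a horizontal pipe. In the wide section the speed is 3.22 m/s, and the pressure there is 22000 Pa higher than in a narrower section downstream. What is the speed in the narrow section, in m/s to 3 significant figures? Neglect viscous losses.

With h₁ = h₂, rearranging Bernoulli gives v₂ = √(v₁² + 2ΔP/ρ).
v₂ = √(3.22² + 2·22000/1260) = √(10.4 + 34.9) = 6.73 m/s.

v₂ ≈ 6.73 m/s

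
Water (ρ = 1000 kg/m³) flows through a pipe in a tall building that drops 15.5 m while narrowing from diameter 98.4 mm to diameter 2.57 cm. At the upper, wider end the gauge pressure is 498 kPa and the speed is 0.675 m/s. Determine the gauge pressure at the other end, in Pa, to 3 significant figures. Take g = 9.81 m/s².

By continuity, v₂ = v₁·A₁/A₂ = 0.675·(76.0/5.19) = 9.90 m/s.
Energy conservation along the streamline gives P₂ = P₁ − ½ρ(v₂² − v₁²) − ρg(h₂ − h₁).
P₂ = 498000 + ½·1000·(0.675² − 9.90²) − 1000·9.81·(−15.5) = 498000 + (-48700) − (-152000) = 601000 Pa.

P₂ = 601000 Pa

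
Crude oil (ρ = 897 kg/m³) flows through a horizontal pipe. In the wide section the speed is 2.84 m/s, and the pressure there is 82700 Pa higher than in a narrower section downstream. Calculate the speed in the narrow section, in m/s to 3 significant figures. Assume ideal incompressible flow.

v₂ = 13.9 m/s

Along the level pipe P + ½ρv² is conserved, hence v₂² = v₁² + 2(P₁ − P₂)/ρ.
v₂ = √(2.84² + 2·82700/897) = √(8.07 + 184) = 13.9 m/s.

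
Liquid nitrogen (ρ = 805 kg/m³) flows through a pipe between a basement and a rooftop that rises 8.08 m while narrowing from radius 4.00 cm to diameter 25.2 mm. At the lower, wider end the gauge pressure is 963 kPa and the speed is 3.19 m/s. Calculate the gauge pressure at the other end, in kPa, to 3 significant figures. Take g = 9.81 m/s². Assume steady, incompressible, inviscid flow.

P₂ ≈ 487 kPa

The volume flow rate is constant, so v₂ = (A₁/A₂)v₁ = (50.3/4.99)·3.19 = 32.1 m/s.
Bernoulli: P₁ + ½ρv₁² + ρg h₁ = P₂ + ½ρv₂² + ρg h₂, so P₂ = P₁ + ½ρ(v₁² − v₂²) − ρg(h₂ − h₁).
P₂ = 963000 + ½·805·(3.19² − 32.1²) − 805·9.81·(+8.08) = 963000 + (-412000) − (63800) = 487000 Pa.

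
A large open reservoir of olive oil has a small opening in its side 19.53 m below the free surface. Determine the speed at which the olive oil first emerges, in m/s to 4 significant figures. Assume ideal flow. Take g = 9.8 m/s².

The surface is effectively still and both ends are open, so ½v² = gh and v = √(2·9.8·19.53) = 19.56 m/s.

19.56 m/s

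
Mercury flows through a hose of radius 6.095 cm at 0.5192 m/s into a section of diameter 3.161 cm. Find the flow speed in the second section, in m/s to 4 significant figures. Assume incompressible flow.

The volume flow rate is constant, so v₂ = (A₁/A₂)v₁ = (116.7/7.848)·0.5192 = 7.721 m/s.

v₂ = 7.721 m/s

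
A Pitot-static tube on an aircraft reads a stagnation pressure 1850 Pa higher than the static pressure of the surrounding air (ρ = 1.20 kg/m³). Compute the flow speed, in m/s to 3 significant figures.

55.5 m/s

At the stagnation point the flow is brought to rest, so Bernoulli gives P_stag − P_static = ½ρv².
v = √(2ΔP/ρ) = √(2·1850/1.20) = 55.5 m/s.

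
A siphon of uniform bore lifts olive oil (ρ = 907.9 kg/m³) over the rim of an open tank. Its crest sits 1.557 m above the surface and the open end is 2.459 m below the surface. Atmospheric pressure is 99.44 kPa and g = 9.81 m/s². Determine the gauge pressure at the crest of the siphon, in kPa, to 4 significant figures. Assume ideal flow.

P_gauge ≈ -35.77 kPa

The outlet speed comes from Torricelli: v = √(2g·2.459) = 6.946 m/s.
Continuity keeps v the same throughout the tube; from surface to crest, P_atm + 0 = P_top + ½ρv² + ρg·h_top.
P_top = 99440 − ½·907.9·6.946² − 907.9·9.81·1.557 = 63670 Pa. So P_gauge = P_top − P_atm = -35770 Pa.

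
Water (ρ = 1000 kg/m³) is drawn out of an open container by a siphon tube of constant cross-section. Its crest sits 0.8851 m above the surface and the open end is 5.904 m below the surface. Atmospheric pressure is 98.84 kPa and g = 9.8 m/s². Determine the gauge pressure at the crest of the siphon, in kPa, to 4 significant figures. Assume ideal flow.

P_gauge = -66.53 kPa

From the surface to the outlet (both open to atmosphere, surface at rest): v = √(2g·h_out) = √(2·9.8·5.904) = 10.76 m/s.
The bore is uniform, so the speed at the crest is the same v. Bernoulli surface→crest: P_atm = P_top + ½ρv² + ρg·h_top.
P_top = 98840 − ½·1000·10.76² − 1000·9.8·0.8851 = 32310 Pa. So P_gauge = P_top − P_atm = -66530 Pa.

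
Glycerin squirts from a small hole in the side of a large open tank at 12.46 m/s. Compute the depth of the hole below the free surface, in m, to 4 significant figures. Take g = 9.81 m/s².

For a small hole in a large open tank, ½v² = gh, giving h = v²/(2g).
h = 12.46²/(2·9.81) = 155.3/19.62 = 7.913 m.

7.913 m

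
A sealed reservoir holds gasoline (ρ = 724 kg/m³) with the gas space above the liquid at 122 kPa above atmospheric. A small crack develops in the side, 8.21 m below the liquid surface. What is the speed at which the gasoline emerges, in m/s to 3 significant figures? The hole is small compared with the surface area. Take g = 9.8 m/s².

Take point 1 at the surface (v₁ ≈ 0) and point 2 at the hole (at atmospheric pressure). Bernoulli: P₁ + ρg h = P_atm + ½ρv₂².
With P₁ − P_atm = 122000 Pa, v₂ = √(2gh + 2ΔP/ρ) = √(2·9.8·8.21 + 2·122000/724) = 22.3 m/s.

v ≈ 22.3 m/s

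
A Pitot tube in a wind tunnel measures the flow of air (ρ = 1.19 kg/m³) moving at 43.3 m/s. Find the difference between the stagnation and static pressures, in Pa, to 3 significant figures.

The dynamic pressure equals the rise in static pressure at the stagnation point: ΔP = ½ρv².
ΔP = ½·1.19·43.3² = 1120 Pa.

ΔP = 1120 Pa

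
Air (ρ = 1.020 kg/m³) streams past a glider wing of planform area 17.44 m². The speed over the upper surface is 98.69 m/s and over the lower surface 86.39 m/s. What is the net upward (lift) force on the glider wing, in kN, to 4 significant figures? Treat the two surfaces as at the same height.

With equal heights on the two surfaces, Bernoulli gives P_lower − P_upper = ½ρ(v_upper² − v_lower²).
ΔP = ½·1.020·(98.69² − 86.39²) = 1161 Pa.
Lift = ΔP · A = 1161 × 17.44 = 20250 N.

20.25 kN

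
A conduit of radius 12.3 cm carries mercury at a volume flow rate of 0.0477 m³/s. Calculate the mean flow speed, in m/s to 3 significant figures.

v = 1.00 m/s

Q = 0.0477 m³/s = 0.0477 m³/s.
v = Q/A = 0.0477 / 0.0475 = 1.00 m/s.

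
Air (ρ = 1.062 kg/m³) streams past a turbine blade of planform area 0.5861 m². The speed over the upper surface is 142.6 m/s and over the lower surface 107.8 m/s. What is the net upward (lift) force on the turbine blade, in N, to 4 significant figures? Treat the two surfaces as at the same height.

F ≈ 2712 N

The faster flow above has the lower pressure; Bernoulli (same height) gives ΔP = ½ρ(v_up² − v_low²).
ΔP = ½·1.062·(142.6² − 107.8²) = 4627 Pa.
Lift = ΔP · A = 4627 × 0.5861 = 2712 N.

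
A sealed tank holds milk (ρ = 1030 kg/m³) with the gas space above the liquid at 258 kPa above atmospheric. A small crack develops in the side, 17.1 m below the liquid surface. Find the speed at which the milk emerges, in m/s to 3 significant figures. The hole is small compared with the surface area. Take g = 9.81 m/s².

Take point 1 at the surface (v₁ ≈ 0) and point 2 at the hole (at atmospheric pressure). Bernoulli: P₁ + ρg h = P_atm + ½ρv₂².
With P₁ − P_atm = 258000 Pa, v₂ = √(2gh + 2ΔP/ρ) = √(2·9.81·17.1 + 2·258000/1030) = 28.9 m/s.

v = 28.9 m/s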